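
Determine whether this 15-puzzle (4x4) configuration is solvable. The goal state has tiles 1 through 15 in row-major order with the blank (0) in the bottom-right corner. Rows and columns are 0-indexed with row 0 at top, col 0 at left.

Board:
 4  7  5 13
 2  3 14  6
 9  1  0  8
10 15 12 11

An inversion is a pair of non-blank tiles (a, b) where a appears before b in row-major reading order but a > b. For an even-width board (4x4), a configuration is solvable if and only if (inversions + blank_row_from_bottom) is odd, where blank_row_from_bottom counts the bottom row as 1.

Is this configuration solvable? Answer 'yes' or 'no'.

Answer: yes

Derivation:
Inversions: 35
Blank is in row 2 (0-indexed from top), which is row 2 counting from the bottom (bottom = 1).
35 + 2 = 37, which is odd, so the puzzle is solvable.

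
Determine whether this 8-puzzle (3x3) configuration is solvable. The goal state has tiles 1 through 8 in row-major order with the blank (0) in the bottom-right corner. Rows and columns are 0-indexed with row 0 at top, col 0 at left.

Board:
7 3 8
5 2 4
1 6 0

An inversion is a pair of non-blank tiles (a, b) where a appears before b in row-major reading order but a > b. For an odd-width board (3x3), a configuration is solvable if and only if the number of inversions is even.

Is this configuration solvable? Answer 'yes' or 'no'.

Inversions (pairs i<j in row-major order where tile[i] > tile[j] > 0): 18
18 is even, so the puzzle is solvable.

Answer: yes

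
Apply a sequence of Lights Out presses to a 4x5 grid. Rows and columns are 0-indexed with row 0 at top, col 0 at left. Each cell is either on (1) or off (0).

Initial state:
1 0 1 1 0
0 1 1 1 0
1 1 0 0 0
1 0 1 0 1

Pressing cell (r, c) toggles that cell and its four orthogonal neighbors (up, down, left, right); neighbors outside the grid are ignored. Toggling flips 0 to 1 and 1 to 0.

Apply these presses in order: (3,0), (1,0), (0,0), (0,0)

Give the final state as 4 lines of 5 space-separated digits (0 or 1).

After press 1 at (3,0):
1 0 1 1 0
0 1 1 1 0
0 1 0 0 0
0 1 1 0 1

After press 2 at (1,0):
0 0 1 1 0
1 0 1 1 0
1 1 0 0 0
0 1 1 0 1

After press 3 at (0,0):
1 1 1 1 0
0 0 1 1 0
1 1 0 0 0
0 1 1 0 1

After press 4 at (0,0):
0 0 1 1 0
1 0 1 1 0
1 1 0 0 0
0 1 1 0 1

Answer: 0 0 1 1 0
1 0 1 1 0
1 1 0 0 0
0 1 1 0 1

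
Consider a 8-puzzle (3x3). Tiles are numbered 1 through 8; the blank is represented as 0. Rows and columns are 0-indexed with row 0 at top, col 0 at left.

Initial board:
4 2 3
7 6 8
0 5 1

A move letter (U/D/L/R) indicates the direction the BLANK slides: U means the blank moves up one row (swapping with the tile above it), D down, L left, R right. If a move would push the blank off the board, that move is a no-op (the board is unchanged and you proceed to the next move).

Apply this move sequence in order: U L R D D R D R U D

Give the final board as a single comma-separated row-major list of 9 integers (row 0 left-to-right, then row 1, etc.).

After move 1 (U):
4 2 3
0 6 8
7 5 1

After move 2 (L):
4 2 3
0 6 8
7 5 1

After move 3 (R):
4 2 3
6 0 8
7 5 1

After move 4 (D):
4 2 3
6 5 8
7 0 1

After move 5 (D):
4 2 3
6 5 8
7 0 1

After move 6 (R):
4 2 3
6 5 8
7 1 0

After move 7 (D):
4 2 3
6 5 8
7 1 0

After move 8 (R):
4 2 3
6 5 8
7 1 0

After move 9 (U):
4 2 3
6 5 0
7 1 8

After move 10 (D):
4 2 3
6 5 8
7 1 0

Answer: 4, 2, 3, 6, 5, 8, 7, 1, 0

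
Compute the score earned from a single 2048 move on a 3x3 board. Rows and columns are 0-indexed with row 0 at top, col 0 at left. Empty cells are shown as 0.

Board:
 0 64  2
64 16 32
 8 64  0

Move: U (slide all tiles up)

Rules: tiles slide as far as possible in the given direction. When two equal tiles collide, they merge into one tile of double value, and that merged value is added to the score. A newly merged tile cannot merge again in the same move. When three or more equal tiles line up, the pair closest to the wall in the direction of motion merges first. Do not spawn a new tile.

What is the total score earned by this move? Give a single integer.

Answer: 0

Derivation:
Slide up:
col 0: [0, 64, 8] -> [64, 8, 0]  score +0 (running 0)
col 1: [64, 16, 64] -> [64, 16, 64]  score +0 (running 0)
col 2: [2, 32, 0] -> [2, 32, 0]  score +0 (running 0)
Board after move:
64 64  2
 8 16 32
 0 64  0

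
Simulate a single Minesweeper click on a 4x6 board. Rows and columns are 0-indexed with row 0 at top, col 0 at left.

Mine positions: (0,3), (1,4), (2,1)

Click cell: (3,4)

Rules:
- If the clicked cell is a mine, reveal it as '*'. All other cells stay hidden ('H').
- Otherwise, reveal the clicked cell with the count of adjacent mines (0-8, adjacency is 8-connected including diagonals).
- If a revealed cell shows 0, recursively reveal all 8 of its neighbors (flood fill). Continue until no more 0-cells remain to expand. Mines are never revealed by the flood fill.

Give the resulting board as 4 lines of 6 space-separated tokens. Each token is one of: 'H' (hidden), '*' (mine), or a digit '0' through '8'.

H H H H H H
H H H H H H
H H 1 1 1 1
H H 1 0 0 0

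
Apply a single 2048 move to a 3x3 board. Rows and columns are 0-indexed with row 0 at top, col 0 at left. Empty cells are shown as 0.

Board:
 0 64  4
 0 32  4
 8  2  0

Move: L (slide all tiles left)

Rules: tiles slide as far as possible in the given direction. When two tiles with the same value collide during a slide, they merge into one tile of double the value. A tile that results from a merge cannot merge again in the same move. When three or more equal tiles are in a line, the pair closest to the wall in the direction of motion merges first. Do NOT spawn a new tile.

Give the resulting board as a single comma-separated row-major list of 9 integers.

Answer: 64, 4, 0, 32, 4, 0, 8, 2, 0

Derivation:
Slide left:
row 0: [0, 64, 4] -> [64, 4, 0]
row 1: [0, 32, 4] -> [32, 4, 0]
row 2: [8, 2, 0] -> [8, 2, 0]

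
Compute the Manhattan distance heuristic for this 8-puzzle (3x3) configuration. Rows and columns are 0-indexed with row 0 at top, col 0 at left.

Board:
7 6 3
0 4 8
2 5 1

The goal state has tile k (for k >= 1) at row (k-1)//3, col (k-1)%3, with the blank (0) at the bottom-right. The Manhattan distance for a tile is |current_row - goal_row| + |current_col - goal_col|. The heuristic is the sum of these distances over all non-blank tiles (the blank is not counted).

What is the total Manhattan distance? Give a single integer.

Answer: 15

Derivation:
Tile 7: at (0,0), goal (2,0), distance |0-2|+|0-0| = 2
Tile 6: at (0,1), goal (1,2), distance |0-1|+|1-2| = 2
Tile 3: at (0,2), goal (0,2), distance |0-0|+|2-2| = 0
Tile 4: at (1,1), goal (1,0), distance |1-1|+|1-0| = 1
Tile 8: at (1,2), goal (2,1), distance |1-2|+|2-1| = 2
Tile 2: at (2,0), goal (0,1), distance |2-0|+|0-1| = 3
Tile 5: at (2,1), goal (1,1), distance |2-1|+|1-1| = 1
Tile 1: at (2,2), goal (0,0), distance |2-0|+|2-0| = 4
Sum: 2 + 2 + 0 + 1 + 2 + 3 + 1 + 4 = 15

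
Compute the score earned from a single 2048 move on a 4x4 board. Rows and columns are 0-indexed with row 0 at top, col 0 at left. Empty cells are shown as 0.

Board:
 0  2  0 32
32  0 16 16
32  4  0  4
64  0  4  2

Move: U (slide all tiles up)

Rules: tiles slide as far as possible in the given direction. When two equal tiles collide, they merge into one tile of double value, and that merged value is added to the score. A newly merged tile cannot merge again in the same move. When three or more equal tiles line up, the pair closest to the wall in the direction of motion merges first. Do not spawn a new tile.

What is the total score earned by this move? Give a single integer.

Slide up:
col 0: [0, 32, 32, 64] -> [64, 64, 0, 0]  score +64 (running 64)
col 1: [2, 0, 4, 0] -> [2, 4, 0, 0]  score +0 (running 64)
col 2: [0, 16, 0, 4] -> [16, 4, 0, 0]  score +0 (running 64)
col 3: [32, 16, 4, 2] -> [32, 16, 4, 2]  score +0 (running 64)
Board after move:
64  2 16 32
64  4  4 16
 0  0  0  4
 0  0  0  2

Answer: 64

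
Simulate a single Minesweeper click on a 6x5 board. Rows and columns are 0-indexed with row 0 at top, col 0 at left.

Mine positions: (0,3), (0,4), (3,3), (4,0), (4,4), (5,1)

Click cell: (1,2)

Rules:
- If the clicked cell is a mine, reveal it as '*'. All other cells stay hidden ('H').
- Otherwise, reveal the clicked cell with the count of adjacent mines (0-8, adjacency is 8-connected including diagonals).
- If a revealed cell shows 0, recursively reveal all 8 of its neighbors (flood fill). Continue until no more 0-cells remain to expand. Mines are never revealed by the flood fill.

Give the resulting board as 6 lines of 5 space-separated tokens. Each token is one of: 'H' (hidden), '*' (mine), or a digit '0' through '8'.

H H H H H
H H 1 H H
H H H H H
H H H H H
H H H H H
H H H H H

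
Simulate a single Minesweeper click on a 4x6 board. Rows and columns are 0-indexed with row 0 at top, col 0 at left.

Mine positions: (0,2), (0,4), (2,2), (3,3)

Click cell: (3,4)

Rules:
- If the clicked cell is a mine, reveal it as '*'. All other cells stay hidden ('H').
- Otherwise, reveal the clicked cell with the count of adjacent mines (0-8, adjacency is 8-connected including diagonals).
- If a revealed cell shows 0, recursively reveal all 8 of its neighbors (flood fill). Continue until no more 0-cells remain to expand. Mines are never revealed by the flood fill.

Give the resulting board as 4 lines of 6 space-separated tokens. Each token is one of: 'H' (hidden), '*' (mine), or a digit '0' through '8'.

H H H H H H
H H H H H H
H H H H H H
H H H H 1 H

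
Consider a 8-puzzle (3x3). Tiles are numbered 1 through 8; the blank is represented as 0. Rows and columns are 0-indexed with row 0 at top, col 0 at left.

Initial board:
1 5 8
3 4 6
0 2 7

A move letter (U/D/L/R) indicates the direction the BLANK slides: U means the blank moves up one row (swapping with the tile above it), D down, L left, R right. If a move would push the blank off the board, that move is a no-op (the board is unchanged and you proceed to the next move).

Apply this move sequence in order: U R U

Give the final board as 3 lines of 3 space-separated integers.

Answer: 1 0 8
4 5 6
3 2 7

Derivation:
After move 1 (U):
1 5 8
0 4 6
3 2 7

After move 2 (R):
1 5 8
4 0 6
3 2 7

After move 3 (U):
1 0 8
4 5 6
3 2 7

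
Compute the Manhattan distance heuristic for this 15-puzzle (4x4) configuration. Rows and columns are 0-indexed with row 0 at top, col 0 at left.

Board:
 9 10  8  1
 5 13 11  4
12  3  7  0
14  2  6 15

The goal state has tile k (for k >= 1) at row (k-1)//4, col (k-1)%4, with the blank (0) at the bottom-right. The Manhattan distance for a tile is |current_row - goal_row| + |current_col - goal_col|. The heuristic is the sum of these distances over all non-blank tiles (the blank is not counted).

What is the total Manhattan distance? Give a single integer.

Answer: 29

Derivation:
Tile 9: at (0,0), goal (2,0), distance |0-2|+|0-0| = 2
Tile 10: at (0,1), goal (2,1), distance |0-2|+|1-1| = 2
Tile 8: at (0,2), goal (1,3), distance |0-1|+|2-3| = 2
Tile 1: at (0,3), goal (0,0), distance |0-0|+|3-0| = 3
Tile 5: at (1,0), goal (1,0), distance |1-1|+|0-0| = 0
Tile 13: at (1,1), goal (3,0), distance |1-3|+|1-0| = 3
Tile 11: at (1,2), goal (2,2), distance |1-2|+|2-2| = 1
Tile 4: at (1,3), goal (0,3), distance |1-0|+|3-3| = 1
Tile 12: at (2,0), goal (2,3), distance |2-2|+|0-3| = 3
Tile 3: at (2,1), goal (0,2), distance |2-0|+|1-2| = 3
Tile 7: at (2,2), goal (1,2), distance |2-1|+|2-2| = 1
Tile 14: at (3,0), goal (3,1), distance |3-3|+|0-1| = 1
Tile 2: at (3,1), goal (0,1), distance |3-0|+|1-1| = 3
Tile 6: at (3,2), goal (1,1), distance |3-1|+|2-1| = 3
Tile 15: at (3,3), goal (3,2), distance |3-3|+|3-2| = 1
Sum: 2 + 2 + 2 + 3 + 0 + 3 + 1 + 1 + 3 + 3 + 1 + 1 + 3 + 3 + 1 = 29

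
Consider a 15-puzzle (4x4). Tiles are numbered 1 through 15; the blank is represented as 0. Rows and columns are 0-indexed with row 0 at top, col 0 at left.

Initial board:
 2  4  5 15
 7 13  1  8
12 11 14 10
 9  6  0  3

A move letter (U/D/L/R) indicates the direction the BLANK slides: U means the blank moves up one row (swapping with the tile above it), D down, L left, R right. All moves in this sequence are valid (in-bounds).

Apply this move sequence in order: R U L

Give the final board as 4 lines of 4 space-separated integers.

After move 1 (R):
 2  4  5 15
 7 13  1  8
12 11 14 10
 9  6  3  0

After move 2 (U):
 2  4  5 15
 7 13  1  8
12 11 14  0
 9  6  3 10

After move 3 (L):
 2  4  5 15
 7 13  1  8
12 11  0 14
 9  6  3 10

Answer:  2  4  5 15
 7 13  1  8
12 11  0 14
 9  6  3 10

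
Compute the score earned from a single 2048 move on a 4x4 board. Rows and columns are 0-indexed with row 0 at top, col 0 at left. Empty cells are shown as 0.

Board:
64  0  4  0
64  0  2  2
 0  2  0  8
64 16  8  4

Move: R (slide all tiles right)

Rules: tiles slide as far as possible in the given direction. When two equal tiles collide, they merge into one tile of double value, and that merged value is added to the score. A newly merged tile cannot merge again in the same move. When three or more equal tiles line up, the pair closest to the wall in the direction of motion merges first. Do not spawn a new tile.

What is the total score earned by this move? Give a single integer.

Slide right:
row 0: [64, 0, 4, 0] -> [0, 0, 64, 4]  score +0 (running 0)
row 1: [64, 0, 2, 2] -> [0, 0, 64, 4]  score +4 (running 4)
row 2: [0, 2, 0, 8] -> [0, 0, 2, 8]  score +0 (running 4)
row 3: [64, 16, 8, 4] -> [64, 16, 8, 4]  score +0 (running 4)
Board after move:
 0  0 64  4
 0  0 64  4
 0  0  2  8
64 16  8  4

Answer: 4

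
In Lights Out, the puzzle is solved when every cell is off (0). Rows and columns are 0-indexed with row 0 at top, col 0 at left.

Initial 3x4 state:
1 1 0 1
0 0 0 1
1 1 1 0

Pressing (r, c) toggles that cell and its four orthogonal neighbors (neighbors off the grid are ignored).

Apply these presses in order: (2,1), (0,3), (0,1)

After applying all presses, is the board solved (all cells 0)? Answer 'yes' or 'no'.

After press 1 at (2,1):
1 1 0 1
0 1 0 1
0 0 0 0

After press 2 at (0,3):
1 1 1 0
0 1 0 0
0 0 0 0

After press 3 at (0,1):
0 0 0 0
0 0 0 0
0 0 0 0

Lights still on: 0

Answer: yes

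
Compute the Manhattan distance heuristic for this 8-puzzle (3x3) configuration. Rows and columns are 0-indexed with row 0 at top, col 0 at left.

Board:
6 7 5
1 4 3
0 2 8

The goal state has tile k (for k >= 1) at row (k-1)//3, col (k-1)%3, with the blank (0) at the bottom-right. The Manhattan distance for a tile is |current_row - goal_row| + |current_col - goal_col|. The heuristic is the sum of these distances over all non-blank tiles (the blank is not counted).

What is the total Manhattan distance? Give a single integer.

Answer: 14

Derivation:
Tile 6: (0,0)->(1,2) = 3
Tile 7: (0,1)->(2,0) = 3
Tile 5: (0,2)->(1,1) = 2
Tile 1: (1,0)->(0,0) = 1
Tile 4: (1,1)->(1,0) = 1
Tile 3: (1,2)->(0,2) = 1
Tile 2: (2,1)->(0,1) = 2
Tile 8: (2,2)->(2,1) = 1
Sum: 3 + 3 + 2 + 1 + 1 + 1 + 2 + 1 = 14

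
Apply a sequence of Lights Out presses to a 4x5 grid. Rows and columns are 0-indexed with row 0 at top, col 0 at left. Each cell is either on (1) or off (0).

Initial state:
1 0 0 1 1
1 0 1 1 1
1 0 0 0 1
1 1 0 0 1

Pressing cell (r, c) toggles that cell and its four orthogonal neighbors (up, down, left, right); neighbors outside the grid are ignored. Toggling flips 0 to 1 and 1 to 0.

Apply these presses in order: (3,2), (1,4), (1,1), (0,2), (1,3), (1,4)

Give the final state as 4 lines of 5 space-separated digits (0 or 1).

After press 1 at (3,2):
1 0 0 1 1
1 0 1 1 1
1 0 1 0 1
1 0 1 1 1

After press 2 at (1,4):
1 0 0 1 0
1 0 1 0 0
1 0 1 0 0
1 0 1 1 1

After press 3 at (1,1):
1 1 0 1 0
0 1 0 0 0
1 1 1 0 0
1 0 1 1 1

After press 4 at (0,2):
1 0 1 0 0
0 1 1 0 0
1 1 1 0 0
1 0 1 1 1

After press 5 at (1,3):
1 0 1 1 0
0 1 0 1 1
1 1 1 1 0
1 0 1 1 1

After press 6 at (1,4):
1 0 1 1 1
0 1 0 0 0
1 1 1 1 1
1 0 1 1 1

Answer: 1 0 1 1 1
0 1 0 0 0
1 1 1 1 1
1 0 1 1 1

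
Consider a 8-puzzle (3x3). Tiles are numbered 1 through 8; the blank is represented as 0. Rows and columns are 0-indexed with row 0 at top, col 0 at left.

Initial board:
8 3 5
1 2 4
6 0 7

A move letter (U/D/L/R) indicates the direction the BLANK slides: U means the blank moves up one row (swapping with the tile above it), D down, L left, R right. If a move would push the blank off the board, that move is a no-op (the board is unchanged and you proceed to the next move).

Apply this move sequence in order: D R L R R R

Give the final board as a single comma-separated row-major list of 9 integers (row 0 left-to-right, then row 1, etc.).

After move 1 (D):
8 3 5
1 2 4
6 0 7

After move 2 (R):
8 3 5
1 2 4
6 7 0

After move 3 (L):
8 3 5
1 2 4
6 0 7

After move 4 (R):
8 3 5
1 2 4
6 7 0

After move 5 (R):
8 3 5
1 2 4
6 7 0

After move 6 (R):
8 3 5
1 2 4
6 7 0

Answer: 8, 3, 5, 1, 2, 4, 6, 7, 0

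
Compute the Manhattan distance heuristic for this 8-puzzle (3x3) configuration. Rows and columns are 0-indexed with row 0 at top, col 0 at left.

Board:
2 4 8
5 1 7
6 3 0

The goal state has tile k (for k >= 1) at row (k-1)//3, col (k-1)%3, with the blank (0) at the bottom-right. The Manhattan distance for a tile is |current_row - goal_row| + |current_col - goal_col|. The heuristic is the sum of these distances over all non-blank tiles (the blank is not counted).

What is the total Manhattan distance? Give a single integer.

Answer: 18

Derivation:
Tile 2: (0,0)->(0,1) = 1
Tile 4: (0,1)->(1,0) = 2
Tile 8: (0,2)->(2,1) = 3
Tile 5: (1,0)->(1,1) = 1
Tile 1: (1,1)->(0,0) = 2
Tile 7: (1,2)->(2,0) = 3
Tile 6: (2,0)->(1,2) = 3
Tile 3: (2,1)->(0,2) = 3
Sum: 1 + 2 + 3 + 1 + 2 + 3 + 3 + 3 = 18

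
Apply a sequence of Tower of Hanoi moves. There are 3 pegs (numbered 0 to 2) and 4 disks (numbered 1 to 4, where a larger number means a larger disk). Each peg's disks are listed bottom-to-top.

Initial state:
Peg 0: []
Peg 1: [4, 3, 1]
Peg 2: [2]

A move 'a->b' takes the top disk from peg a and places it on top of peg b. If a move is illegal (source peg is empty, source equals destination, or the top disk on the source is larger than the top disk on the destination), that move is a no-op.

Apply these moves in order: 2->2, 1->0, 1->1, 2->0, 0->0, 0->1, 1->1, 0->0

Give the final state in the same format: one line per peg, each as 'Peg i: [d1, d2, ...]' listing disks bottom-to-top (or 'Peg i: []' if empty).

After move 1 (2->2):
Peg 0: []
Peg 1: [4, 3, 1]
Peg 2: [2]

After move 2 (1->0):
Peg 0: [1]
Peg 1: [4, 3]
Peg 2: [2]

After move 3 (1->1):
Peg 0: [1]
Peg 1: [4, 3]
Peg 2: [2]

After move 4 (2->0):
Peg 0: [1]
Peg 1: [4, 3]
Peg 2: [2]

After move 5 (0->0):
Peg 0: [1]
Peg 1: [4, 3]
Peg 2: [2]

After move 6 (0->1):
Peg 0: []
Peg 1: [4, 3, 1]
Peg 2: [2]

After move 7 (1->1):
Peg 0: []
Peg 1: [4, 3, 1]
Peg 2: [2]

After move 8 (0->0):
Peg 0: []
Peg 1: [4, 3, 1]
Peg 2: [2]

Answer: Peg 0: []
Peg 1: [4, 3, 1]
Peg 2: [2]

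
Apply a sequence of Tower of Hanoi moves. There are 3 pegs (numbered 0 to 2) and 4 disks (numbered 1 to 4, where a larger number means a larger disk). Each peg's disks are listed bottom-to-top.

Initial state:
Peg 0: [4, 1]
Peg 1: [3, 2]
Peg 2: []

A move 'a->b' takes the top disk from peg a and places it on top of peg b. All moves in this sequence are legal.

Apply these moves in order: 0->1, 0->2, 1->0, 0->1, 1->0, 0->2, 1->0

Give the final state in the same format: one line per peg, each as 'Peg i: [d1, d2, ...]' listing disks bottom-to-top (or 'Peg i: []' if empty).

Answer: Peg 0: [2]
Peg 1: [3]
Peg 2: [4, 1]

Derivation:
After move 1 (0->1):
Peg 0: [4]
Peg 1: [3, 2, 1]
Peg 2: []

After move 2 (0->2):
Peg 0: []
Peg 1: [3, 2, 1]
Peg 2: [4]

After move 3 (1->0):
Peg 0: [1]
Peg 1: [3, 2]
Peg 2: [4]

After move 4 (0->1):
Peg 0: []
Peg 1: [3, 2, 1]
Peg 2: [4]

After move 5 (1->0):
Peg 0: [1]
Peg 1: [3, 2]
Peg 2: [4]

After move 6 (0->2):
Peg 0: []
Peg 1: [3, 2]
Peg 2: [4, 1]

After move 7 (1->0):
Peg 0: [2]
Peg 1: [3]
Peg 2: [4, 1]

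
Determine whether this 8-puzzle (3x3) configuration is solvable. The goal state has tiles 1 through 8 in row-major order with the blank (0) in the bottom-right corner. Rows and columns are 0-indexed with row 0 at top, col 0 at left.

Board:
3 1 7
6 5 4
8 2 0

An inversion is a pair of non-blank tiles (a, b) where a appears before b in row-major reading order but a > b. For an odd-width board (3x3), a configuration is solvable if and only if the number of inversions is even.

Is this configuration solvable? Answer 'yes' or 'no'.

Answer: no

Derivation:
Inversions (pairs i<j in row-major order where tile[i] > tile[j] > 0): 13
13 is odd, so the puzzle is not solvable.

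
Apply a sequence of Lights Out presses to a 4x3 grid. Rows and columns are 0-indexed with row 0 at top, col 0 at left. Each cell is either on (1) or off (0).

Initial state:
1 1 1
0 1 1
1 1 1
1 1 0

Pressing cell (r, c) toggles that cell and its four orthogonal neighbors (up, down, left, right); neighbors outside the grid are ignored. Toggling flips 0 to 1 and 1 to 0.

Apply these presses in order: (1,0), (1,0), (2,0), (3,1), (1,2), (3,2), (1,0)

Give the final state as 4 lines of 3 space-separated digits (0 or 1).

After press 1 at (1,0):
0 1 1
1 0 1
0 1 1
1 1 0

After press 2 at (1,0):
1 1 1
0 1 1
1 1 1
1 1 0

After press 3 at (2,0):
1 1 1
1 1 1
0 0 1
0 1 0

After press 4 at (3,1):
1 1 1
1 1 1
0 1 1
1 0 1

After press 5 at (1,2):
1 1 0
1 0 0
0 1 0
1 0 1

After press 6 at (3,2):
1 1 0
1 0 0
0 1 1
1 1 0

After press 7 at (1,0):
0 1 0
0 1 0
1 1 1
1 1 0

Answer: 0 1 0
0 1 0
1 1 1
1 1 0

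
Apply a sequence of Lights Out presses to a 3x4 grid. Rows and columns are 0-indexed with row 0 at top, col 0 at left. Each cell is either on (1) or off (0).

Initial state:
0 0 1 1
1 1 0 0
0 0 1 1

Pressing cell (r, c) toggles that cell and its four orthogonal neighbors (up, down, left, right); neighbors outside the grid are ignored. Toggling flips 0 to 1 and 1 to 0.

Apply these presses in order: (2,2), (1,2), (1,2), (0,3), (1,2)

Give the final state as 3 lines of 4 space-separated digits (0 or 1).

Answer: 0 0 1 0
1 0 0 0
0 1 1 0

Derivation:
After press 1 at (2,2):
0 0 1 1
1 1 1 0
0 1 0 0

After press 2 at (1,2):
0 0 0 1
1 0 0 1
0 1 1 0

After press 3 at (1,2):
0 0 1 1
1 1 1 0
0 1 0 0

After press 4 at (0,3):
0 0 0 0
1 1 1 1
0 1 0 0

After press 5 at (1,2):
0 0 1 0
1 0 0 0
0 1 1 0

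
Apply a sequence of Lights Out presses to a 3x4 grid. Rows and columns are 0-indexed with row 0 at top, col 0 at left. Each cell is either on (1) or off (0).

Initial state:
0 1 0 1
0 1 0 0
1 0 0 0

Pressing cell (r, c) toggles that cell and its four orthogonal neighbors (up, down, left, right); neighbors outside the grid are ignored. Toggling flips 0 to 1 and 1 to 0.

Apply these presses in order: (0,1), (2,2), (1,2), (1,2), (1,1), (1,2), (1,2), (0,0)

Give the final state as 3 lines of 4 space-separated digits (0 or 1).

Answer: 0 0 1 1
0 1 0 0
1 0 1 1

Derivation:
After press 1 at (0,1):
1 0 1 1
0 0 0 0
1 0 0 0

After press 2 at (2,2):
1 0 1 1
0 0 1 0
1 1 1 1

After press 3 at (1,2):
1 0 0 1
0 1 0 1
1 1 0 1

After press 4 at (1,2):
1 0 1 1
0 0 1 0
1 1 1 1

After press 5 at (1,1):
1 1 1 1
1 1 0 0
1 0 1 1

After press 6 at (1,2):
1 1 0 1
1 0 1 1
1 0 0 1

After press 7 at (1,2):
1 1 1 1
1 1 0 0
1 0 1 1

After press 8 at (0,0):
0 0 1 1
0 1 0 0
1 0 1 1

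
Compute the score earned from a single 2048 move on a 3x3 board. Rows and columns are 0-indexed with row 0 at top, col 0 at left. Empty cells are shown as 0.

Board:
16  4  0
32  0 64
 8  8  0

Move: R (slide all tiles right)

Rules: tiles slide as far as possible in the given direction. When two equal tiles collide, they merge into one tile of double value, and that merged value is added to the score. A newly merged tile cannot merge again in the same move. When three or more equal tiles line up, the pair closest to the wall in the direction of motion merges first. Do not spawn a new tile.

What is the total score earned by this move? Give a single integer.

Slide right:
row 0: [16, 4, 0] -> [0, 16, 4]  score +0 (running 0)
row 1: [32, 0, 64] -> [0, 32, 64]  score +0 (running 0)
row 2: [8, 8, 0] -> [0, 0, 16]  score +16 (running 16)
Board after move:
 0 16  4
 0 32 64
 0  0 16

Answer: 16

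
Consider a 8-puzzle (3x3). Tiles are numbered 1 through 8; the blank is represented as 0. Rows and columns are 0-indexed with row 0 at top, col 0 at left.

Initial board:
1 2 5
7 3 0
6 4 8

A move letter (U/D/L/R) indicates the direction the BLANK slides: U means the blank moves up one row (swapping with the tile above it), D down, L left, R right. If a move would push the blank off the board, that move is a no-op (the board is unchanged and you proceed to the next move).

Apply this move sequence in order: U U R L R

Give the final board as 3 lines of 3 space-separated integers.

Answer: 1 2 0
7 3 5
6 4 8

Derivation:
After move 1 (U):
1 2 0
7 3 5
6 4 8

After move 2 (U):
1 2 0
7 3 5
6 4 8

After move 3 (R):
1 2 0
7 3 5
6 4 8

After move 4 (L):
1 0 2
7 3 5
6 4 8

After move 5 (R):
1 2 0
7 3 5
6 4 8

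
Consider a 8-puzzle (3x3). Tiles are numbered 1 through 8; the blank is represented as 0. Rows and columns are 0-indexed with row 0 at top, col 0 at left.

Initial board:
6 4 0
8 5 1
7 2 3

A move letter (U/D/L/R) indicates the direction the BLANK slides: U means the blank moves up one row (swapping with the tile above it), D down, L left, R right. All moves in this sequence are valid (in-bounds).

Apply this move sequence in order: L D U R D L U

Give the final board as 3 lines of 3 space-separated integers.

Answer: 6 0 1
8 4 5
7 2 3

Derivation:
After move 1 (L):
6 0 4
8 5 1
7 2 3

After move 2 (D):
6 5 4
8 0 1
7 2 3

After move 3 (U):
6 0 4
8 5 1
7 2 3

After move 4 (R):
6 4 0
8 5 1
7 2 3

After move 5 (D):
6 4 1
8 5 0
7 2 3

After move 6 (L):
6 4 1
8 0 5
7 2 3

After move 7 (U):
6 0 1
8 4 5
7 2 3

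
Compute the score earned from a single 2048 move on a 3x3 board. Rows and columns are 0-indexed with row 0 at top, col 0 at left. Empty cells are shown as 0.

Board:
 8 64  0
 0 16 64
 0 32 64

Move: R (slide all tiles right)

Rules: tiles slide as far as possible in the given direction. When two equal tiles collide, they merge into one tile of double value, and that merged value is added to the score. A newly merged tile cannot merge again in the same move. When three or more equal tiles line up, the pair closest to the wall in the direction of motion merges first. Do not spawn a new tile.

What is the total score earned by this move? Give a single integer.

Answer: 0

Derivation:
Slide right:
row 0: [8, 64, 0] -> [0, 8, 64]  score +0 (running 0)
row 1: [0, 16, 64] -> [0, 16, 64]  score +0 (running 0)
row 2: [0, 32, 64] -> [0, 32, 64]  score +0 (running 0)
Board after move:
 0  8 64
 0 16 64
 0 32 64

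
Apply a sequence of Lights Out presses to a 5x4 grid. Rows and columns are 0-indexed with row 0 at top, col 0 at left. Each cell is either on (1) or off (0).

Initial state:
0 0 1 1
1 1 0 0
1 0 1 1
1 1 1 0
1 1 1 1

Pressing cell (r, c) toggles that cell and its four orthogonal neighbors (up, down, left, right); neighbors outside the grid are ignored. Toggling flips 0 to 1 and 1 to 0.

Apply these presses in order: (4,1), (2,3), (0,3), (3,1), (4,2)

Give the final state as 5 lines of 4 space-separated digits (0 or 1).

After press 1 at (4,1):
0 0 1 1
1 1 0 0
1 0 1 1
1 0 1 0
0 0 0 1

After press 2 at (2,3):
0 0 1 1
1 1 0 1
1 0 0 0
1 0 1 1
0 0 0 1

After press 3 at (0,3):
0 0 0 0
1 1 0 0
1 0 0 0
1 0 1 1
0 0 0 1

After press 4 at (3,1):
0 0 0 0
1 1 0 0
1 1 0 0
0 1 0 1
0 1 0 1

After press 5 at (4,2):
0 0 0 0
1 1 0 0
1 1 0 0
0 1 1 1
0 0 1 0

Answer: 0 0 0 0
1 1 0 0
1 1 0 0
0 1 1 1
0 0 1 0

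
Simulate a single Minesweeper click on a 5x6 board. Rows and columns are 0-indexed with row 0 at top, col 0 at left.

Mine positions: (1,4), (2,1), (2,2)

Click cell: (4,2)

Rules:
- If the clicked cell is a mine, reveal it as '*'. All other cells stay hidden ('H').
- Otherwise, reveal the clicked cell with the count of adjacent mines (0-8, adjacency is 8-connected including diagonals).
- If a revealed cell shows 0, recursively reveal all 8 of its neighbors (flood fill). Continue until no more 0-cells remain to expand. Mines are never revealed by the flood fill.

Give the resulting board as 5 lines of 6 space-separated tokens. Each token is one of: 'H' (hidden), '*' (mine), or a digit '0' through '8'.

H H H H H H
H H H H H H
H H H 2 1 1
1 2 2 1 0 0
0 0 0 0 0 0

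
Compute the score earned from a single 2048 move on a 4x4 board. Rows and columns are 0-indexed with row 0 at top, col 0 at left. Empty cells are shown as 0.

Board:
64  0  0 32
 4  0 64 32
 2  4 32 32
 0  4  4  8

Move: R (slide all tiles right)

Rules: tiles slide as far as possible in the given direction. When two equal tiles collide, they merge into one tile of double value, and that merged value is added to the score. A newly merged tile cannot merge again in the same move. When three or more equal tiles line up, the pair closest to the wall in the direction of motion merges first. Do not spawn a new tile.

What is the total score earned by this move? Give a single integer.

Slide right:
row 0: [64, 0, 0, 32] -> [0, 0, 64, 32]  score +0 (running 0)
row 1: [4, 0, 64, 32] -> [0, 4, 64, 32]  score +0 (running 0)
row 2: [2, 4, 32, 32] -> [0, 2, 4, 64]  score +64 (running 64)
row 3: [0, 4, 4, 8] -> [0, 0, 8, 8]  score +8 (running 72)
Board after move:
 0  0 64 32
 0  4 64 32
 0  2  4 64
 0  0  8  8

Answer: 72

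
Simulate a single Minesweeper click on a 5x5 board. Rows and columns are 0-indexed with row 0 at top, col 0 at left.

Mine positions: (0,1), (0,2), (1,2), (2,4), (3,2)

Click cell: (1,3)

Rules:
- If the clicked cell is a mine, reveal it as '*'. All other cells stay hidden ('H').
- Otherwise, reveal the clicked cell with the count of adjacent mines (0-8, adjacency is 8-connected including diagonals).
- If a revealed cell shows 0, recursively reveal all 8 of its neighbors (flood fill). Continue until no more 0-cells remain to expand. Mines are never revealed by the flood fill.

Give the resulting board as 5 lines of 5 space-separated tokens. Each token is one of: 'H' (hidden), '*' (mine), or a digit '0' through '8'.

H H H H H
H H H 3 H
H H H H H
H H H H H
H H H H H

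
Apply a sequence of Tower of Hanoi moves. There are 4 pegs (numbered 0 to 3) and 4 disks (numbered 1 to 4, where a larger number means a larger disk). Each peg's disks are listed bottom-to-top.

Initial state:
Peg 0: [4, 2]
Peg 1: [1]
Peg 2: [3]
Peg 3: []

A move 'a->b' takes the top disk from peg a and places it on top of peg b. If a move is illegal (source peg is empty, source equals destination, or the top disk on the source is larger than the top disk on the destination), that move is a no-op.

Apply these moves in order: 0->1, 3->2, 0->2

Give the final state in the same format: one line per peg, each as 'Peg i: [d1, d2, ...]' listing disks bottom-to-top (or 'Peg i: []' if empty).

After move 1 (0->1):
Peg 0: [4, 2]
Peg 1: [1]
Peg 2: [3]
Peg 3: []

After move 2 (3->2):
Peg 0: [4, 2]
Peg 1: [1]
Peg 2: [3]
Peg 3: []

After move 3 (0->2):
Peg 0: [4]
Peg 1: [1]
Peg 2: [3, 2]
Peg 3: []

Answer: Peg 0: [4]
Peg 1: [1]
Peg 2: [3, 2]
Peg 3: []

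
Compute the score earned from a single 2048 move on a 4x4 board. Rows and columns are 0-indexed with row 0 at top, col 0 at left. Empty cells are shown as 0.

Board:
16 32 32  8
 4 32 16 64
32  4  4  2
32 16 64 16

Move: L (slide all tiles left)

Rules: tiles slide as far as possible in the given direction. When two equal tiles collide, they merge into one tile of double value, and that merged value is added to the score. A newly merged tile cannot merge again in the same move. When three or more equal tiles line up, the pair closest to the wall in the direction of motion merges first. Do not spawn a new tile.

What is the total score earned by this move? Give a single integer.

Slide left:
row 0: [16, 32, 32, 8] -> [16, 64, 8, 0]  score +64 (running 64)
row 1: [4, 32, 16, 64] -> [4, 32, 16, 64]  score +0 (running 64)
row 2: [32, 4, 4, 2] -> [32, 8, 2, 0]  score +8 (running 72)
row 3: [32, 16, 64, 16] -> [32, 16, 64, 16]  score +0 (running 72)
Board after move:
16 64  8  0
 4 32 16 64
32  8  2  0
32 16 64 16

Answer: 72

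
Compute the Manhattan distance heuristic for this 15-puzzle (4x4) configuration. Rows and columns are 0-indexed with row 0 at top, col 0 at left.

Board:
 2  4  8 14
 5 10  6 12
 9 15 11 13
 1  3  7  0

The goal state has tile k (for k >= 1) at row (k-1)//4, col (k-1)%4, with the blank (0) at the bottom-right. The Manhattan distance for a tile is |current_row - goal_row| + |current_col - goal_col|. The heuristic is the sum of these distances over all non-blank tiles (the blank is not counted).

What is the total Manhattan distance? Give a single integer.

Answer: 28

Derivation:
Tile 2: at (0,0), goal (0,1), distance |0-0|+|0-1| = 1
Tile 4: at (0,1), goal (0,3), distance |0-0|+|1-3| = 2
Tile 8: at (0,2), goal (1,3), distance |0-1|+|2-3| = 2
Tile 14: at (0,3), goal (3,1), distance |0-3|+|3-1| = 5
Tile 5: at (1,0), goal (1,0), distance |1-1|+|0-0| = 0
Tile 10: at (1,1), goal (2,1), distance |1-2|+|1-1| = 1
Tile 6: at (1,2), goal (1,1), distance |1-1|+|2-1| = 1
Tile 12: at (1,3), goal (2,3), distance |1-2|+|3-3| = 1
Tile 9: at (2,0), goal (2,0), distance |2-2|+|0-0| = 0
Tile 15: at (2,1), goal (3,2), distance |2-3|+|1-2| = 2
Tile 11: at (2,2), goal (2,2), distance |2-2|+|2-2| = 0
Tile 13: at (2,3), goal (3,0), distance |2-3|+|3-0| = 4
Tile 1: at (3,0), goal (0,0), distance |3-0|+|0-0| = 3
Tile 3: at (3,1), goal (0,2), distance |3-0|+|1-2| = 4
Tile 7: at (3,2), goal (1,2), distance |3-1|+|2-2| = 2
Sum: 1 + 2 + 2 + 5 + 0 + 1 + 1 + 1 + 0 + 2 + 0 + 4 + 3 + 4 + 2 = 28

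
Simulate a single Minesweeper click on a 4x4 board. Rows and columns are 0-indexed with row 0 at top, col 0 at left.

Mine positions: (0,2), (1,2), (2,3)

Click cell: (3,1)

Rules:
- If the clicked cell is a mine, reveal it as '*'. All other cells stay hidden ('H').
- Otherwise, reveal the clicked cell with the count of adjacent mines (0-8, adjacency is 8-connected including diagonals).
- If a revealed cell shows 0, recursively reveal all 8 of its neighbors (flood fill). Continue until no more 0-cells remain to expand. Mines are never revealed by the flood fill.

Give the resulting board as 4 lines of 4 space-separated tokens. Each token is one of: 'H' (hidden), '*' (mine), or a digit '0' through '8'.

0 2 H H
0 2 H H
0 1 2 H
0 0 1 H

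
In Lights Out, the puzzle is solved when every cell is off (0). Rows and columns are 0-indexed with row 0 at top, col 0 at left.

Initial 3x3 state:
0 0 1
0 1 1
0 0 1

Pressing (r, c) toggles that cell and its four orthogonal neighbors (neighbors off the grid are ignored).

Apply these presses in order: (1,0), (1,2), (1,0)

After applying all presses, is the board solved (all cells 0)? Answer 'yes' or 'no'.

After press 1 at (1,0):
1 0 1
1 0 1
1 0 1

After press 2 at (1,2):
1 0 0
1 1 0
1 0 0

After press 3 at (1,0):
0 0 0
0 0 0
0 0 0

Lights still on: 0

Answer: yes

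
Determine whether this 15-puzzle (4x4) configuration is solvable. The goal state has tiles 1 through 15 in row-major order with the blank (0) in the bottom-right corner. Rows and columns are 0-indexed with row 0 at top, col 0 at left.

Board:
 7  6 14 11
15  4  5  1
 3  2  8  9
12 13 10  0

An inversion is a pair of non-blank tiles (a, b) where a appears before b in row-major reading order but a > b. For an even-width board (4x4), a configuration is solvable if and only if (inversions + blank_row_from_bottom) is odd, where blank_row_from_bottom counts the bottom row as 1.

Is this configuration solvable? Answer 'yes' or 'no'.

Inversions: 49
Blank is in row 3 (0-indexed from top), which is row 1 counting from the bottom (bottom = 1).
49 + 1 = 50, which is even, so the puzzle is not solvable.

Answer: no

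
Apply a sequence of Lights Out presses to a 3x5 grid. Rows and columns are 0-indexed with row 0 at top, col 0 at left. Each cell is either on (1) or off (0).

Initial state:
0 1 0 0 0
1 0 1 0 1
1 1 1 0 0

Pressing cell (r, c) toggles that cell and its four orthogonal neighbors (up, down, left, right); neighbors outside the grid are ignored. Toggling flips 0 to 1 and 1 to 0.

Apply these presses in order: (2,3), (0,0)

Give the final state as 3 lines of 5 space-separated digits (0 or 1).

Answer: 1 0 0 0 0
0 0 1 1 1
1 1 0 1 1

Derivation:
After press 1 at (2,3):
0 1 0 0 0
1 0 1 1 1
1 1 0 1 1

After press 2 at (0,0):
1 0 0 0 0
0 0 1 1 1
1 1 0 1 1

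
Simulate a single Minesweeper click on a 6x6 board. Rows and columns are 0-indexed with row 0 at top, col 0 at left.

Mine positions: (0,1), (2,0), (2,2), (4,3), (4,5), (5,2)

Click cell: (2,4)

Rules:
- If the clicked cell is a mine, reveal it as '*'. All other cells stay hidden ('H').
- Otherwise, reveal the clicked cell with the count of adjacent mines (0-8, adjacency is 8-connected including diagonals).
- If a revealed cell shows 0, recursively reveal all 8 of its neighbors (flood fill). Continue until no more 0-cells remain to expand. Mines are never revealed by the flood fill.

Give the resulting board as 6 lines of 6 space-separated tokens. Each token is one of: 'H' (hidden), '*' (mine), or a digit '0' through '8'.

H H 1 0 0 0
H H 2 1 0 0
H H H 1 0 0
H H H 2 2 1
H H H H H H
H H H H H H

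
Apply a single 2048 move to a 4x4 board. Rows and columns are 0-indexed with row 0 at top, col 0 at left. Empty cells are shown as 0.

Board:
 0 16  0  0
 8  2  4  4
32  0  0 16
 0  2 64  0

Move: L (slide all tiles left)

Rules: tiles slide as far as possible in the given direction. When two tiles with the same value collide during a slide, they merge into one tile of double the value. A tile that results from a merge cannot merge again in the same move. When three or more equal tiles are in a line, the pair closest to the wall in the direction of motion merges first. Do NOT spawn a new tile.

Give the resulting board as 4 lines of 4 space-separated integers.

Slide left:
row 0: [0, 16, 0, 0] -> [16, 0, 0, 0]
row 1: [8, 2, 4, 4] -> [8, 2, 8, 0]
row 2: [32, 0, 0, 16] -> [32, 16, 0, 0]
row 3: [0, 2, 64, 0] -> [2, 64, 0, 0]

Answer: 16  0  0  0
 8  2  8  0
32 16  0  0
 2 64  0  0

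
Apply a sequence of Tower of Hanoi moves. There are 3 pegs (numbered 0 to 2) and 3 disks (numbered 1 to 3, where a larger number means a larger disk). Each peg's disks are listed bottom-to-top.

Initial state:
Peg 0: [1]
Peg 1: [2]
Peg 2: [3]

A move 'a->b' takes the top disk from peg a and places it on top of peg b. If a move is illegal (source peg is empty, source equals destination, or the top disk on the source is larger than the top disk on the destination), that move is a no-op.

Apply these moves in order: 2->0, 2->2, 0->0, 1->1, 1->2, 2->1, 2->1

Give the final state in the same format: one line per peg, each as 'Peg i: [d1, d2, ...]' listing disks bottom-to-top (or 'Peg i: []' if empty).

Answer: Peg 0: [1]
Peg 1: [2]
Peg 2: [3]

Derivation:
After move 1 (2->0):
Peg 0: [1]
Peg 1: [2]
Peg 2: [3]

After move 2 (2->2):
Peg 0: [1]
Peg 1: [2]
Peg 2: [3]

After move 3 (0->0):
Peg 0: [1]
Peg 1: [2]
Peg 2: [3]

After move 4 (1->1):
Peg 0: [1]
Peg 1: [2]
Peg 2: [3]

After move 5 (1->2):
Peg 0: [1]
Peg 1: []
Peg 2: [3, 2]

After move 6 (2->1):
Peg 0: [1]
Peg 1: [2]
Peg 2: [3]

After move 7 (2->1):
Peg 0: [1]
Peg 1: [2]
Peg 2: [3]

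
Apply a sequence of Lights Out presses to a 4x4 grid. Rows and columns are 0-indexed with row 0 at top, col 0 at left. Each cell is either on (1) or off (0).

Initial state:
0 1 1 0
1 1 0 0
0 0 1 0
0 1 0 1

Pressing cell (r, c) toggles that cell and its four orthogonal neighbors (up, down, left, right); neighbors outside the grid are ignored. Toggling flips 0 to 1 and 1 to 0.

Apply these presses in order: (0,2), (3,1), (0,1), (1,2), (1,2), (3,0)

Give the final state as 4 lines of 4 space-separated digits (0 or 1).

After press 1 at (0,2):
0 0 0 1
1 1 1 0
0 0 1 0
0 1 0 1

After press 2 at (3,1):
0 0 0 1
1 1 1 0
0 1 1 0
1 0 1 1

After press 3 at (0,1):
1 1 1 1
1 0 1 0
0 1 1 0
1 0 1 1

After press 4 at (1,2):
1 1 0 1
1 1 0 1
0 1 0 0
1 0 1 1

After press 5 at (1,2):
1 1 1 1
1 0 1 0
0 1 1 0
1 0 1 1

After press 6 at (3,0):
1 1 1 1
1 0 1 0
1 1 1 0
0 1 1 1

Answer: 1 1 1 1
1 0 1 0
1 1 1 0
0 1 1 1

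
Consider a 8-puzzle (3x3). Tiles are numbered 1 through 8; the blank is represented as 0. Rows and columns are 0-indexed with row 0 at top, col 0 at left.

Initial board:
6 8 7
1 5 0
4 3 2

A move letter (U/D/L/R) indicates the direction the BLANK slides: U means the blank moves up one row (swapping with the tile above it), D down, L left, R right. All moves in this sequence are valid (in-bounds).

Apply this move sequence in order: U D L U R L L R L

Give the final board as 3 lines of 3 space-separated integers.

After move 1 (U):
6 8 0
1 5 7
4 3 2

After move 2 (D):
6 8 7
1 5 0
4 3 2

After move 3 (L):
6 8 7
1 0 5
4 3 2

After move 4 (U):
6 0 7
1 8 5
4 3 2

After move 5 (R):
6 7 0
1 8 5
4 3 2

After move 6 (L):
6 0 7
1 8 5
4 3 2

After move 7 (L):
0 6 7
1 8 5
4 3 2

After move 8 (R):
6 0 7
1 8 5
4 3 2

After move 9 (L):
0 6 7
1 8 5
4 3 2

Answer: 0 6 7
1 8 5
4 3 2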